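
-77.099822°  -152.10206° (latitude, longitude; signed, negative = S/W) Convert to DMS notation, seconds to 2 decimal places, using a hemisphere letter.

Latitude is negative → S; |value| = 77.099822
Latitude: 0.099822° → 5.98932′; 0.98932 × 60 = 59.3592″
Longitude is negative → W; |value| = 152.102060
Longitude: whole degrees 152; 6.12360′ → 6′ and 7.4160″

77°05′59.36″ S, 152°06′7.42″ W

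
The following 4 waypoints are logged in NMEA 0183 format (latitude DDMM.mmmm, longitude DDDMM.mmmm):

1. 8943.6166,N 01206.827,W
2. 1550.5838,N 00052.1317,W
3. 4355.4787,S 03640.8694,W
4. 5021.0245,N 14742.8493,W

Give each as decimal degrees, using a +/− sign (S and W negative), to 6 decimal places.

Point 1:
  Latitude: degrees = first 2 digits = 89, minutes = 43.6166; 89 + 43.6166/60 = 89.7269433
  N ⇒ keep positive
  Lon: degrees = first 3 digits = 12, minutes = 6.827; 12 + 6.827/60 = 12.1137833
  W ⇒ negate
Point 2:
  Lat: degrees = first 2 digits = 15, minutes = 50.5838; 15 + 50.5838/60 = 15.8430633
  N ⇒ keep positive
  Lon: degrees = first 3 digits = 0, minutes = 52.1317; 0 + 52.1317/60 = 0.8688617
  hemisphere W, so the sign is −
Point 3:
  φ: split at 2 digits → 43° and 55.4787′; 43 + 55.4787/60 = 43.9246450
  S ⇒ negate
  Longitude: split at 3 digits → 036° and 40.8694′; 36 + 40.8694/60 = 36.6811567
  W → negative
Point 4:
  Latitude: split at 2 digits → 50° and 21.0245′; 50 + 21.0245/60 = 50.3504083
  N ⇒ keep positive
  Lon: degrees = first 3 digits = 147, minutes = 42.8493; 147 + 42.8493/60 = 147.7141550
  hemisphere W, so the sign is −

1. 89.726943, -12.113783
2. 15.843063, -0.868862
3. -43.924645, -36.681157
4. 50.350408, -147.714155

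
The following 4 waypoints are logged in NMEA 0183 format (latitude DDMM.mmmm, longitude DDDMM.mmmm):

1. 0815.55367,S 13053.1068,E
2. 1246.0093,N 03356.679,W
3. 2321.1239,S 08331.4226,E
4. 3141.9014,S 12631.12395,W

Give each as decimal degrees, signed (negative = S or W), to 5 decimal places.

1. -8.25923, 130.88511
2. 12.76682, -33.94465
3. -23.35207, 83.52371
4. -31.69836, -126.51873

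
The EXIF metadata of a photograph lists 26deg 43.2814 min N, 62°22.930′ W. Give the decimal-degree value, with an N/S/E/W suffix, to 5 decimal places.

26.72136° N, 62.38217° W

Latitude: 26 + 43.2814/60 = 26.721357
Lon: 22.93′ = 0.382167°; total 62.382167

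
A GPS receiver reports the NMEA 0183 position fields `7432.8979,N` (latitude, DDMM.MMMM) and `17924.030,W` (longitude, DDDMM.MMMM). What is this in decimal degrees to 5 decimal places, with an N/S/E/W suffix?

Latitude: degrees = first 2 digits = 74, minutes = 32.8979; 74 + 32.8979/60 = 74.548298
Longitude: degrees = first 3 digits = 179, minutes = 24.03; 179 + 24.03/60 = 179.400500

74.54830° N, 179.40050° W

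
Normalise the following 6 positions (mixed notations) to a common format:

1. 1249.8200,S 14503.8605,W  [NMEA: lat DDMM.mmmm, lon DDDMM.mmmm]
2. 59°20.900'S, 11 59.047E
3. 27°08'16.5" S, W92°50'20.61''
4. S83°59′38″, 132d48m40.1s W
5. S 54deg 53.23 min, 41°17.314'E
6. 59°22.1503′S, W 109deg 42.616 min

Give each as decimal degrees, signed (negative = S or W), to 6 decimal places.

Point 1:
  φ: split at 2 digits → 12° and 49.82′; 12 + 49.82/60 = 12.8303333
  S → negative
  Lon: split at 3 digits → 145° and 3.8605′; 145 + 3.8605/60 = 145.0643417
  W → negative
Point 2:
  Lat: 59 + 20.9/60 = 59.3483333
  S → negative
  Longitude: 11 + 59.047/60 = 11.9841167
  E ⇒ keep positive
Point 3:
  Lat: 8′ + 16.5″ = 8.27500′; 27 + 8.27500/60 = 27.1379167
  S ⇒ negate
  Longitude: 50′ + 20.61″ = 50.34350′; 92 + 50.34350/60 = 92.8390583
  W ⇒ negate
Point 4:
  φ: 83 + 59/60 + 38/3600 = 83.9938889
  S ⇒ negate
  Lon: 132 + 48/60 + 40.1/3600 = 132.8111389
  W ⇒ negate
Point 5:
  Latitude: 54 + 53.23/60 = 54.8871667
  S → negative
  Longitude: 41 + 17.314/60 = 41.2885667
  E ⇒ keep positive
Point 6:
  Latitude: 22.1503′ = 0.369172°; total 59.3691717
  S → negative
  λ: 109 + 42.616/60 = 109.7102667
  W ⇒ negate

1. -12.830333, -145.064342
2. -59.348333, 11.984117
3. -27.137917, -92.839058
4. -83.993889, -132.811139
5. -54.887167, 41.288567
6. -59.369172, -109.710267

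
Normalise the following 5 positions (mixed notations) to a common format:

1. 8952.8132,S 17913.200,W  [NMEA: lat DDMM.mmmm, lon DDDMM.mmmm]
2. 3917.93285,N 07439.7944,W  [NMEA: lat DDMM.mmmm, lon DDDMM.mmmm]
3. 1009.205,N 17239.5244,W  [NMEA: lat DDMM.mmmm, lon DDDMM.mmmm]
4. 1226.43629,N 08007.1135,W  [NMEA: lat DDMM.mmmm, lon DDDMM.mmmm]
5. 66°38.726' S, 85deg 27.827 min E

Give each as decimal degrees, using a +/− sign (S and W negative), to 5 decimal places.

1. -89.88022, -179.22000
2. 39.29888, -74.66324
3. 10.15342, -172.65874
4. 12.44060, -80.11856
5. -66.64543, 85.46378

Point 1:
  Lat: split at 2 digits → 89° and 52.8132′; 89 + 52.8132/60 = 89.880220
  S → negative
  Longitude: split at 3 digits → 179° and 13.2′; 179 + 13.2/60 = 179.220000
  W ⇒ negate
Point 2:
  φ: split at 2 digits → 39° and 17.93285′; 39 + 17.93285/60 = 39.298881
  N → positive
  Longitude: degrees = first 3 digits = 74, minutes = 39.7944; 74 + 39.7944/60 = 74.663240
  hemisphere W, so the sign is −
Point 3:
  φ: degrees = first 2 digits = 10, minutes = 9.205; 10 + 9.205/60 = 10.153417
  N → positive
  Longitude: degrees = first 3 digits = 172, minutes = 39.5244; 172 + 39.5244/60 = 172.658740
  hemisphere W, so the sign is −
Point 4:
  φ: split at 2 digits → 12° and 26.43629′; 12 + 26.43629/60 = 12.440605
  N ⇒ keep positive
  Longitude: split at 3 digits → 080° and 7.1135′; 80 + 7.1135/60 = 80.118558
  W ⇒ negate
Point 5:
  φ: 38.726′ = 0.645433°; total 66.645433
  S ⇒ negate
  Lon: 85 + 27.827/60 = 85.463783
  E ⇒ keep positive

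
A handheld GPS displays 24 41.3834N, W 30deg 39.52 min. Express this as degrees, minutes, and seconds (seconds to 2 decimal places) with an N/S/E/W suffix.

24°41′23.00″ N, 30°39′31.20″ W

φ: fractional minutes 0.38340 × 60 = 23.0040″
λ: fractional minutes 0.52000 × 60 = 31.2000″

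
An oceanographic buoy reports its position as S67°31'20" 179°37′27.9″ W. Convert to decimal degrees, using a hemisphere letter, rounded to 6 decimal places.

φ: 67 + 31/60 + 20/3600 = 67.5222222
Lon: 37′ + 27.9″ = 37.46500′; 179 + 37.46500/60 = 179.6244167

67.522222° S, 179.624417° W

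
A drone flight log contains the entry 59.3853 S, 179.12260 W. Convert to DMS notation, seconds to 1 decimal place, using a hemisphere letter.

59°23′7.1″ S, 179°07′21.4″ W

Lat: 0.385300° → 23.11800′; 0.11800 × 60 = 7.080″
Lon: 0.122600 × 60 = 7.35600′ → 7′, remainder × 60 = 21.360″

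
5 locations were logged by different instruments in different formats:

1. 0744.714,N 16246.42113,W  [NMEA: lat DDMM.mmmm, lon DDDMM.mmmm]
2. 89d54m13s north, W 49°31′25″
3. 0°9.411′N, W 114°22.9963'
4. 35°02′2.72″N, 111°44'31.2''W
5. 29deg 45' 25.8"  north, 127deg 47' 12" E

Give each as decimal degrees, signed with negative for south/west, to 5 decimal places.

Point 1:
  Lat: degrees = first 2 digits = 7, minutes = 44.714; 7 + 44.714/60 = 7.745233
  N → positive
  Longitude: degrees = first 3 digits = 162, minutes = 46.42113; 162 + 46.42113/60 = 162.773686
  hemisphere W, so the sign is −
Point 2:
  φ: 89 + 54/60 + 13/3600 = 89.903611
  N ⇒ keep positive
  λ: 49° + 31/60 + 25/3600 = 49 + 0.516667 + 0.006944 = 49.523611
  W ⇒ negate
Point 3:
  Lat: 9.411′ = 0.156850°; total 0.156850
  N → positive
  Lon: 114 + 22.9963/60 = 114.383272
  W ⇒ negate
Point 4:
  Lat: 35° + 2/60 + 2.72/3600 = 35 + 0.033333 + 0.000756 = 35.034089
  N ⇒ keep positive
  Lon: 111° + 44/60 + 31.2/3600 = 111 + 0.733333 + 0.008667 = 111.742000
  W → negative
Point 5:
  Lat: 29° + 45/60 + 25.8/3600 = 29 + 0.750000 + 0.007167 = 29.757167
  N ⇒ keep positive
  Lon: 47′ + 12″ = 47.20000′; 127 + 47.20000/60 = 127.786667
  E ⇒ keep positive

1. 7.74523, -162.77369
2. 89.90361, -49.52361
3. 0.15685, -114.38327
4. 35.03409, -111.74200
5. 29.75717, 127.78667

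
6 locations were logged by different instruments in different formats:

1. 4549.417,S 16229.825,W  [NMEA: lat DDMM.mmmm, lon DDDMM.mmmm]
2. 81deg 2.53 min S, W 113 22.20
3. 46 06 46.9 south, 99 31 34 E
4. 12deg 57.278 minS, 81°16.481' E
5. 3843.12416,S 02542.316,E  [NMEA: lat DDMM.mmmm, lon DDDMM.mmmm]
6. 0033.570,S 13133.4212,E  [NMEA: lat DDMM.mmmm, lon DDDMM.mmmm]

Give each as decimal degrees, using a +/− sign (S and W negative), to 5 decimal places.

Point 1:
  Latitude: degrees = first 2 digits = 45, minutes = 49.417; 45 + 49.417/60 = 45.823617
  hemisphere S, so the sign is −
  λ: degrees = first 3 digits = 162, minutes = 29.825; 162 + 29.825/60 = 162.497083
  hemisphere W, so the sign is −
Point 2:
  Latitude: 2.53′ = 0.042167°; total 81.042167
  hemisphere S, so the sign is −
  λ: 113 + 22.2/60 = 113.370000
  hemisphere W, so the sign is −
Point 3:
  φ: 6′ + 46.9″ = 6.78167′; 46 + 6.78167/60 = 46.113028
  S ⇒ negate
  Longitude: 31′ + 34″ = 31.56667′; 99 + 31.56667/60 = 99.526111
  E ⇒ keep positive
Point 4:
  Latitude: 57.278′ = 0.954633°; total 12.954633
  S → negative
  Lon: 81 + 16.481/60 = 81.274683
  E ⇒ keep positive
Point 5:
  Latitude: split at 2 digits → 38° and 43.12416′; 38 + 43.12416/60 = 38.718736
  S → negative
  Longitude: split at 3 digits → 025° and 42.316′; 25 + 42.316/60 = 25.705267
  E → positive
Point 6:
  φ: degrees = first 2 digits = 0, minutes = 33.57; 0 + 33.57/60 = 0.559500
  S ⇒ negate
  Longitude: split at 3 digits → 131° and 33.4212′; 131 + 33.4212/60 = 131.557020
  E ⇒ keep positive

1. -45.82362, -162.49708
2. -81.04217, -113.37000
3. -46.11303, 99.52611
4. -12.95463, 81.27468
5. -38.71874, 25.70527
6. -0.55950, 131.55702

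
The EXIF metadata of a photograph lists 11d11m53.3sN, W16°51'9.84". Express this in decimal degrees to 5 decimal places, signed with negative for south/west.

11.19814, -16.85273

Lat: 11′ + 53.3″ = 11.88833′; 11 + 11.88833/60 = 11.198139
N ⇒ keep positive
Lon: 16 + 51/60 + 9.84/3600 = 16.852733
W ⇒ negate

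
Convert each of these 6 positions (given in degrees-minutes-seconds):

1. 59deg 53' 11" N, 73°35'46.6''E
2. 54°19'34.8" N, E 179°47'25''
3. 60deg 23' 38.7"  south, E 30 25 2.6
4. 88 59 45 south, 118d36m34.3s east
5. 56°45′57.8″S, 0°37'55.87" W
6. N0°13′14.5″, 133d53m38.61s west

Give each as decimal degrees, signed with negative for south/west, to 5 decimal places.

Point 1:
  Lat: 53′ + 11″ = 53.18333′; 59 + 53.18333/60 = 59.886389
  N ⇒ keep positive
  Longitude: 73 + 35/60 + 46.6/3600 = 73.596278
  E → positive
Point 2:
  φ: 54 + 19/60 + 34.8/3600 = 54.326333
  N → positive
  Longitude: 47′ + 25″ = 47.41667′; 179 + 47.41667/60 = 179.790278
  E → positive
Point 3:
  Lat: 23′ + 38.7″ = 23.64500′; 60 + 23.64500/60 = 60.394083
  S ⇒ negate
  λ: 25′ + 2.6″ = 25.04333′; 30 + 25.04333/60 = 30.417389
  E → positive
Point 4:
  Lat: 88° + 59/60 + 45/3600 = 88 + 0.983333 + 0.012500 = 88.995833
  S ⇒ negate
  Lon: 118 + 36/60 + 34.3/3600 = 118.609528
  E ⇒ keep positive
Point 5:
  Lat: 56 + 45/60 + 57.8/3600 = 56.766056
  S → negative
  λ: 0° + 37/60 + 55.87/3600 = 0 + 0.616667 + 0.015519 = 0.632186
  hemisphere W, so the sign is −
Point 6:
  Lat: 13′ + 14.5″ = 13.24167′; 0 + 13.24167/60 = 0.220694
  N ⇒ keep positive
  λ: 133 + 53/60 + 38.61/3600 = 133.894058
  W → negative

1. 59.88639, 73.59628
2. 54.32633, 179.79028
3. -60.39408, 30.41739
4. -88.99583, 118.60953
5. -56.76606, -0.63219
6. 0.22069, -133.89406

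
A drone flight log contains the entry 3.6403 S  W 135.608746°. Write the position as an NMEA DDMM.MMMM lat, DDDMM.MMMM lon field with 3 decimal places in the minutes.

Lat: 3° + 0.640300 × 60 = 3° 38.41800′
λ: minutes = (135.608746 − 135) × 60 = 36.52476

0338.418,S / 13536.525,W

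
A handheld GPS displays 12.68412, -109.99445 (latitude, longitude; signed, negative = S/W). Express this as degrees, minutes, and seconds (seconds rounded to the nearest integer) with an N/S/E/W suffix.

φ: 0.684120° → 41.04720′; 0.04720 × 60 = 2.83″
Longitude is negative → W; |value| = 109.994450
Lon: 0.994450 × 60 = 59.66700′ → 59′, remainder × 60 = 40.02″

12°41′3″ N, 109°59′40″ W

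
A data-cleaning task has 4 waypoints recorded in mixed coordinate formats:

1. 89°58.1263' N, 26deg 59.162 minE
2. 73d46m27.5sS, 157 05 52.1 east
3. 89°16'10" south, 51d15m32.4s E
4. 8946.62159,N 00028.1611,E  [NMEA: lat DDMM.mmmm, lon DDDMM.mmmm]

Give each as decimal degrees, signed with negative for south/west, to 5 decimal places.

Point 1:
  φ: 89 + 58.1263/60 = 89.968772
  N → positive
  λ: 59.162′ = 0.986033°; total 26.986033
  E → positive
Point 2:
  Lat: 73 + 46/60 + 27.5/3600 = 73.774306
  S → negative
  Longitude: 5′ + 52.1″ = 5.86833′; 157 + 5.86833/60 = 157.097806
  E → positive
Point 3:
  Latitude: 89° + 16/60 + 10/3600 = 89 + 0.266667 + 0.002778 = 89.269444
  S → negative
  Lon: 51° + 15/60 + 32.4/3600 = 51 + 0.250000 + 0.009000 = 51.259000
  E → positive
Point 4:
  Latitude: split at 2 digits → 89° and 46.62159′; 89 + 46.62159/60 = 89.777027
  N ⇒ keep positive
  Longitude: split at 3 digits → 000° and 28.1611′; 0 + 28.1611/60 = 0.469352
  E → positive

1. 89.96877, 26.98603
2. -73.77431, 157.09781
3. -89.26944, 51.25900
4. 89.77703, 0.46935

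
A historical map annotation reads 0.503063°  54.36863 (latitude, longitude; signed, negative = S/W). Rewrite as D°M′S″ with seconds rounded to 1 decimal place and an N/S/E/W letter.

0°30′11.0″ N, 54°22′7.1″ E

φ: 0.503063° → 30.18378′; 0.18378 × 60 = 11.027″
Longitude: whole degrees 54; 22.11780′ → 22′ and 7.068″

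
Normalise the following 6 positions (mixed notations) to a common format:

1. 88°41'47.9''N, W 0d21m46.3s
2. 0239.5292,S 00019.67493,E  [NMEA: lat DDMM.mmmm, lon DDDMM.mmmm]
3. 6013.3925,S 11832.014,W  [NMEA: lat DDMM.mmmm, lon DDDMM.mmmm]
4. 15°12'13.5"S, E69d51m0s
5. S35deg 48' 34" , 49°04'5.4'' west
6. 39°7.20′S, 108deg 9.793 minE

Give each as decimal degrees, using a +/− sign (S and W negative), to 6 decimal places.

1. 88.696639, -0.362861
2. -2.658820, 0.327916
3. -60.223208, -118.533567
4. -15.203750, 69.850000
5. -35.809444, -49.068167
6. -39.120000, 108.163217

Point 1:
  Lat: 88 + 41/60 + 47.9/3600 = 88.6966389
  N ⇒ keep positive
  Lon: 21′ + 46.3″ = 21.77167′; 0 + 21.77167/60 = 0.3628611
  W ⇒ negate
Point 2:
  Latitude: degrees = first 2 digits = 2, minutes = 39.5292; 2 + 39.5292/60 = 2.6588200
  S → negative
  Longitude: degrees = first 3 digits = 0, minutes = 19.67493; 0 + 19.67493/60 = 0.3279155
  E → positive
Point 3:
  φ: degrees = first 2 digits = 60, minutes = 13.3925; 60 + 13.3925/60 = 60.2232083
  S → negative
  λ: split at 3 digits → 118° and 32.014′; 118 + 32.014/60 = 118.5335667
  W → negative
Point 4:
  Latitude: 12′ + 13.5″ = 12.22500′; 15 + 12.22500/60 = 15.2037500
  hemisphere S, so the sign is −
  λ: 69 + 51/60 + 0/3600 = 69.8500000
  E ⇒ keep positive
Point 5:
  φ: 35 + 48/60 + 34/3600 = 35.8094444
  hemisphere S, so the sign is −
  Longitude: 4′ + 5.4″ = 4.09000′; 49 + 4.09000/60 = 49.0681667
  W → negative
Point 6:
  φ: 7.2′ = 0.120000°; total 39.1200000
  S ⇒ negate
  λ: 9.793′ = 0.163217°; total 108.1632167
  E → positive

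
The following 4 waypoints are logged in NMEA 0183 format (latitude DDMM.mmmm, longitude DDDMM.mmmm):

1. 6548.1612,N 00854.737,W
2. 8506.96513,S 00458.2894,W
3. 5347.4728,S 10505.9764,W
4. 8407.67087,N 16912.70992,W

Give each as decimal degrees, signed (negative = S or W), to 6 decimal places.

Point 1:
  Lat: degrees = first 2 digits = 65, minutes = 48.1612; 65 + 48.1612/60 = 65.8026867
  N → positive
  λ: split at 3 digits → 008° and 54.737′; 8 + 54.737/60 = 8.9122833
  W → negative
Point 2:
  Lat: split at 2 digits → 85° and 6.96513′; 85 + 6.96513/60 = 85.1160855
  S ⇒ negate
  Lon: split at 3 digits → 004° and 58.2894′; 4 + 58.2894/60 = 4.9714900
  hemisphere W, so the sign is −
Point 3:
  φ: degrees = first 2 digits = 53, minutes = 47.4728; 53 + 47.4728/60 = 53.7912133
  hemisphere S, so the sign is −
  Lon: split at 3 digits → 105° and 5.9764′; 105 + 5.9764/60 = 105.0996067
  W ⇒ negate
Point 4:
  Latitude: split at 2 digits → 84° and 7.67087′; 84 + 7.67087/60 = 84.1278478
  N ⇒ keep positive
  Longitude: degrees = first 3 digits = 169, minutes = 12.70992; 169 + 12.70992/60 = 169.2118320
  hemisphere W, so the sign is −

1. 65.802687, -8.912283
2. -85.116086, -4.971490
3. -53.791213, -105.099607
4. 84.127848, -169.211832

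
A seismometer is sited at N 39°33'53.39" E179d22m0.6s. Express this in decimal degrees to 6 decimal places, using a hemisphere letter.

Lat: 33′ + 53.39″ = 33.88983′; 39 + 33.88983/60 = 39.5648306
λ: 179° + 22/60 + 0.6/3600 = 179 + 0.366667 + 0.000167 = 179.3668333

39.564831° N, 179.366833° E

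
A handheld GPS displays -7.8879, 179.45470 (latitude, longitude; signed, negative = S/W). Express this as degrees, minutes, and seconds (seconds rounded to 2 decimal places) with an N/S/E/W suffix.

7°53′16.44″ S, 179°27′16.92″ E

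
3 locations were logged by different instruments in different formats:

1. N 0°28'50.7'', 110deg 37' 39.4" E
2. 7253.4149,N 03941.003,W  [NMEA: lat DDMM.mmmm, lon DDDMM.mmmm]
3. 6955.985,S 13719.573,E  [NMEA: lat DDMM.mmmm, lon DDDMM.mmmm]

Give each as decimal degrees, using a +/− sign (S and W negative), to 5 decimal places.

1. 0.48075, 110.62761
2. 72.89025, -39.68338
3. -69.93308, 137.32622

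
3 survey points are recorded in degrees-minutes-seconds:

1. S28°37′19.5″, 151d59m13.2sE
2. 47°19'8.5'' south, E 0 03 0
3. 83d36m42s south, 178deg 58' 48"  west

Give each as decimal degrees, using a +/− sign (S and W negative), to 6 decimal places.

1. -28.622083, 151.987000
2. -47.319028, 0.050000
3. -83.611667, -178.980000

Point 1:
  φ: 28 + 37/60 + 19.5/3600 = 28.6220833
  S ⇒ negate
  Lon: 59′ + 13.2″ = 59.22000′; 151 + 59.22000/60 = 151.9870000
  E ⇒ keep positive
Point 2:
  Lat: 47 + 19/60 + 8.5/3600 = 47.3190278
  S → negative
  Longitude: 3′ + 0″ = 3.00000′; 0 + 3.00000/60 = 0.0500000
  E ⇒ keep positive
Point 3:
  Latitude: 83 + 36/60 + 42/3600 = 83.6116667
  S ⇒ negate
  λ: 58′ + 48″ = 58.80000′; 178 + 58.80000/60 = 178.9800000
  W ⇒ negate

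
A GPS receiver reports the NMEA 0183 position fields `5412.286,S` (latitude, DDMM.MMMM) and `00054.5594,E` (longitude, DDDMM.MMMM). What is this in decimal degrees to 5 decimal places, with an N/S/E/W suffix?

54.20477° S, 0.90932° E

Lat: degrees = first 2 digits = 54, minutes = 12.286; 54 + 12.286/60 = 54.204767
Lon: split at 3 digits → 000° and 54.5594′; 0 + 54.5594/60 = 0.909323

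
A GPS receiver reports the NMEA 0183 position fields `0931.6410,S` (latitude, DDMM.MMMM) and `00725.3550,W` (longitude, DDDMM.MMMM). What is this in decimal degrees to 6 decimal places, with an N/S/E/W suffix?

9.527350° S, 7.422583° W

Lat: split at 2 digits → 09° and 31.641′; 9 + 31.641/60 = 9.5273500
Longitude: split at 3 digits → 007° and 25.355′; 7 + 25.355/60 = 7.4225833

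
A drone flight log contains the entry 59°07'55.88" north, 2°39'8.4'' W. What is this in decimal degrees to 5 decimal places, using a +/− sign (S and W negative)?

Lat: 59° + 7/60 + 55.88/3600 = 59 + 0.116667 + 0.015522 = 59.132189
N ⇒ keep positive
λ: 2° + 39/60 + 8.4/3600 = 2 + 0.650000 + 0.002333 = 2.652333
W ⇒ negate

59.13219, -2.65233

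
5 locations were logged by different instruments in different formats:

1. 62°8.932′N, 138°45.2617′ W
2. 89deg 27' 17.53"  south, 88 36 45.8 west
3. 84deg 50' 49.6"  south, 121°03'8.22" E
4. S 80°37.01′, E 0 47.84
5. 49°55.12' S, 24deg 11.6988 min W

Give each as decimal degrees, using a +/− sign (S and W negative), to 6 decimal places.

1. 62.148867, -138.754362
2. -89.454869, -88.612722
3. -84.847111, 121.052283
4. -80.616833, 0.797333
5. -49.918667, -24.194980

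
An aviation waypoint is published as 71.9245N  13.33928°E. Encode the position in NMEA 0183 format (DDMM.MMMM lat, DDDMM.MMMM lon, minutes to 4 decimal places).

7155.4700,N / 01320.3568,E

Latitude: minutes = (71.924500 − 71) × 60 = 55.470000
Longitude: 13° + 0.339280 × 60 = 13° 20.356800′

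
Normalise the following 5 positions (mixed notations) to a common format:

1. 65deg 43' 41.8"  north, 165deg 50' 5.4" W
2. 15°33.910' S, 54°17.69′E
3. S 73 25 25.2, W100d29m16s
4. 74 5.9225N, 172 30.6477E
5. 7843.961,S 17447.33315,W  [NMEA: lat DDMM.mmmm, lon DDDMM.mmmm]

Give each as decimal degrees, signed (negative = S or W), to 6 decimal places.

Point 1:
  Lat: 65° + 43/60 + 41.8/3600 = 65 + 0.716667 + 0.011611 = 65.7282778
  N → positive
  Longitude: 50′ + 5.4″ = 50.09000′; 165 + 50.09000/60 = 165.8348333
  W → negative
Point 2:
  φ: 15 + 33.91/60 = 15.5651667
  hemisphere S, so the sign is −
  Lon: 54 + 17.69/60 = 54.2948333
  E → positive
Point 3:
  Latitude: 73° + 25/60 + 25.2/3600 = 73 + 0.416667 + 0.007000 = 73.4236667
  hemisphere S, so the sign is −
  Lon: 29′ + 16″ = 29.26667′; 100 + 29.26667/60 = 100.4877778
  W → negative
Point 4:
  Latitude: 5.9225′ = 0.098708°; total 74.0987083
  N ⇒ keep positive
  Lon: 172 + 30.6477/60 = 172.5107950
  E → positive
Point 5:
  Latitude: degrees = first 2 digits = 78, minutes = 43.961; 78 + 43.961/60 = 78.7326833
  hemisphere S, so the sign is −
  Longitude: split at 3 digits → 174° and 47.33315′; 174 + 47.33315/60 = 174.7888858
  hemisphere W, so the sign is −

1. 65.728278, -165.834833
2. -15.565167, 54.294833
3. -73.423667, -100.487778
4. 74.098708, 172.510795
5. -78.732683, -174.788886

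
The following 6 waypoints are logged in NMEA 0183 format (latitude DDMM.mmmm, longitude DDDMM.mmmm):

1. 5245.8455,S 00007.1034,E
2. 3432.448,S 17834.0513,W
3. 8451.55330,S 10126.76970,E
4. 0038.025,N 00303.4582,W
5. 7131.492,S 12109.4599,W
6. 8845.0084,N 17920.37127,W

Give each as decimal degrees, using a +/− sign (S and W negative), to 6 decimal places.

Point 1:
  φ: split at 2 digits → 52° and 45.8455′; 52 + 45.8455/60 = 52.7640917
  S → negative
  Longitude: split at 3 digits → 000° and 7.1034′; 0 + 7.1034/60 = 0.1183900
  E → positive
Point 2:
  Lat: degrees = first 2 digits = 34, minutes = 32.448; 34 + 32.448/60 = 34.5408000
  S → negative
  Longitude: split at 3 digits → 178° and 34.0513′; 178 + 34.0513/60 = 178.5675217
  W → negative
Point 3:
  φ: split at 2 digits → 84° and 51.5533′; 84 + 51.5533/60 = 84.8592217
  hemisphere S, so the sign is −
  Lon: degrees = first 3 digits = 101, minutes = 26.7697; 101 + 26.7697/60 = 101.4461617
  E ⇒ keep positive
Point 4:
  φ: split at 2 digits → 00° and 38.025′; 0 + 38.025/60 = 0.6337500
  N → positive
  Lon: degrees = first 3 digits = 3, minutes = 3.4582; 3 + 3.4582/60 = 3.0576367
  W → negative
Point 5:
  Lat: degrees = first 2 digits = 71, minutes = 31.492; 71 + 31.492/60 = 71.5248667
  S → negative
  λ: degrees = first 3 digits = 121, minutes = 9.4599; 121 + 9.4599/60 = 121.1576650
  W ⇒ negate
Point 6:
  Latitude: split at 2 digits → 88° and 45.0084′; 88 + 45.0084/60 = 88.7501400
  N → positive
  Longitude: split at 3 digits → 179° and 20.37127′; 179 + 20.37127/60 = 179.3395212
  W → negative

1. -52.764092, 0.118390
2. -34.540800, -178.567522
3. -84.859222, 101.446162
4. 0.633750, -3.057637
5. -71.524867, -121.157665
6. 88.750140, -179.339521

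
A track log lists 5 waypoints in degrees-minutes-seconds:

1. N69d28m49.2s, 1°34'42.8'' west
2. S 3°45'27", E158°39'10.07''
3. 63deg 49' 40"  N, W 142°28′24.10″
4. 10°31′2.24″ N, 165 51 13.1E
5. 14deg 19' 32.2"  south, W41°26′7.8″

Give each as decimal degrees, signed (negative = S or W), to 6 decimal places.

1. 69.480333, -1.578556
2. -3.757500, 158.652797
3. 63.827778, -142.473361
4. 10.517289, 165.853639
5. -14.325611, -41.435500

Point 1:
  φ: 69° + 28/60 + 49.2/3600 = 69 + 0.466667 + 0.013667 = 69.4803333
  N → positive
  Lon: 34′ + 42.8″ = 34.71333′; 1 + 34.71333/60 = 1.5785556
  W → negative
Point 2:
  Lat: 3 + 45/60 + 27/3600 = 3.7575000
  hemisphere S, so the sign is −
  Longitude: 158° + 39/60 + 10.07/3600 = 158 + 0.650000 + 0.002797 = 158.6527972
  E → positive
Point 3:
  Lat: 63° + 49/60 + 40/3600 = 63 + 0.816667 + 0.011111 = 63.8277778
  N → positive
  λ: 142° + 28/60 + 24.1/3600 = 142 + 0.466667 + 0.006694 = 142.4733611
  W → negative
Point 4:
  Lat: 10° + 31/60 + 2.24/3600 = 10 + 0.516667 + 0.000622 = 10.5172889
  N → positive
  Lon: 165 + 51/60 + 13.1/3600 = 165.8536389
  E → positive
Point 5:
  Latitude: 19′ + 32.2″ = 19.53667′; 14 + 19.53667/60 = 14.3256111
  hemisphere S, so the sign is −
  Longitude: 41° + 26/60 + 7.8/3600 = 41 + 0.433333 + 0.002167 = 41.4355000
  hemisphere W, so the sign is −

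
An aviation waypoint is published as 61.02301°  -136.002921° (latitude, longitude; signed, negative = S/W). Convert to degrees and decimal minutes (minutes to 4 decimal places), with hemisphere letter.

Lat: 61° + 0.023010 × 60 = 61° 1.380600′
Longitude is negative → W; |value| = 136.002921
λ: fractional part 0.002921 → 0.175260 minutes

61° 1.3806′ N, 136° 0.1753′ W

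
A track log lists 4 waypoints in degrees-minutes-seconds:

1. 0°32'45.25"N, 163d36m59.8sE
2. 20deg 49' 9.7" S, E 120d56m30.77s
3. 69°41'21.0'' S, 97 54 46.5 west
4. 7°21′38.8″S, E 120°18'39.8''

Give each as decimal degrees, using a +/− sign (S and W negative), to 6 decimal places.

1. 0.545903, 163.616611
2. -20.819361, 120.941881
3. -69.689167, -97.912917
4. -7.360778, 120.311056

Point 1:
  φ: 0 + 32/60 + 45.25/3600 = 0.5459028
  N ⇒ keep positive
  Longitude: 163° + 36/60 + 59.8/3600 = 163 + 0.600000 + 0.016611 = 163.6166111
  E → positive
Point 2:
  Latitude: 20° + 49/60 + 9.7/3600 = 20 + 0.816667 + 0.002694 = 20.8193611
  S ⇒ negate
  λ: 120 + 56/60 + 30.77/3600 = 120.9418806
  E ⇒ keep positive
Point 3:
  Latitude: 69 + 41/60 + 21/3600 = 69.6891667
  hemisphere S, so the sign is −
  λ: 97° + 54/60 + 46.5/3600 = 97 + 0.900000 + 0.012917 = 97.9129167
  hemisphere W, so the sign is −
Point 4:
  Latitude: 7 + 21/60 + 38.8/3600 = 7.3607778
  hemisphere S, so the sign is −
  Longitude: 120 + 18/60 + 39.8/3600 = 120.3110556
  E ⇒ keep positive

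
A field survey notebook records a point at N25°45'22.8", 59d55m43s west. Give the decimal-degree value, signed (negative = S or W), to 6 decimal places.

25.756333, -59.928611

Latitude: 25° + 45/60 + 22.8/3600 = 25 + 0.750000 + 0.006333 = 25.7563333
N → positive
λ: 59 + 55/60 + 43/3600 = 59.9286111
W ⇒ negate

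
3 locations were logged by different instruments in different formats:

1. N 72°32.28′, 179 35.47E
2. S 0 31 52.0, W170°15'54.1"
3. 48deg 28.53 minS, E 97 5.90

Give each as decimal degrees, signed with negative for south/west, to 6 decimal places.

1. 72.538000, 179.591167
2. -0.531111, -170.265028
3. -48.475500, 97.098333

Point 1:
  φ: 32.28′ = 0.538000°; total 72.5380000
  N → positive
  Longitude: 179 + 35.47/60 = 179.5911667
  E ⇒ keep positive
Point 2:
  Latitude: 0° + 31/60 + 52/3600 = 0 + 0.516667 + 0.014444 = 0.5311111
  hemisphere S, so the sign is −
  Lon: 15′ + 54.1″ = 15.90167′; 170 + 15.90167/60 = 170.2650278
  hemisphere W, so the sign is −
Point 3:
  φ: 48 + 28.53/60 = 48.4755000
  hemisphere S, so the sign is −
  Longitude: 97 + 5.9/60 = 97.0983333
  E ⇒ keep positive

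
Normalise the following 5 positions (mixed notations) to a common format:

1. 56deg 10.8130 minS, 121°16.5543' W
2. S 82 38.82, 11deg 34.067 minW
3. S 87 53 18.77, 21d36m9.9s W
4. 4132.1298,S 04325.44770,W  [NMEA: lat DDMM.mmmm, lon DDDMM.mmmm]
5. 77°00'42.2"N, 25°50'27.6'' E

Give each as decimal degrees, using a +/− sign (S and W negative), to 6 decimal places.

Point 1:
  Latitude: 10.813′ = 0.180217°; total 56.1802167
  hemisphere S, so the sign is −
  λ: 121 + 16.5543/60 = 121.2759050
  W ⇒ negate
Point 2:
  Lat: 38.82′ = 0.647000°; total 82.6470000
  hemisphere S, so the sign is −
  Longitude: 11 + 34.067/60 = 11.5677833
  W → negative
Point 3:
  φ: 87° + 53/60 + 18.77/3600 = 87 + 0.883333 + 0.005214 = 87.8885472
  hemisphere S, so the sign is −
  λ: 36′ + 9.9″ = 36.16500′; 21 + 36.16500/60 = 21.6027500
  W ⇒ negate
Point 4:
  Latitude: split at 2 digits → 41° and 32.1298′; 41 + 32.1298/60 = 41.5354967
  S ⇒ negate
  λ: degrees = first 3 digits = 43, minutes = 25.4477; 43 + 25.4477/60 = 43.4241283
  W ⇒ negate
Point 5:
  φ: 0′ + 42.2″ = 0.70333′; 77 + 0.70333/60 = 77.0117222
  N → positive
  Lon: 25 + 50/60 + 27.6/3600 = 25.8410000
  E ⇒ keep positive

1. -56.180217, -121.275905
2. -82.647000, -11.567783
3. -87.888547, -21.602750
4. -41.535497, -43.424128
5. 77.011722, 25.841000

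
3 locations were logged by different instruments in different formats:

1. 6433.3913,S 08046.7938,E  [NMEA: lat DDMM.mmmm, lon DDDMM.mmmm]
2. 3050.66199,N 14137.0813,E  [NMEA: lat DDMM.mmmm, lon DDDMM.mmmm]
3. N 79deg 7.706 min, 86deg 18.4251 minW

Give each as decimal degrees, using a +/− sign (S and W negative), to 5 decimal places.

1. -64.55652, 80.77990
2. 30.84437, 141.61802
3. 79.12843, -86.30709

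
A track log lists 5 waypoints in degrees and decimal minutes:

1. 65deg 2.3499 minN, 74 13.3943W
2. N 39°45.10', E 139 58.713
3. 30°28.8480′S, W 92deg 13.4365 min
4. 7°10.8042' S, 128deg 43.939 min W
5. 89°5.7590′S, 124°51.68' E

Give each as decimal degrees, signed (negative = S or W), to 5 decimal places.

1. 65.03917, -74.22324
2. 39.75167, 139.97855
3. -30.48080, -92.22394
4. -7.18007, -128.73232
5. -89.09598, 124.86133

Point 1:
  Latitude: 65 + 2.3499/60 = 65.039165
  N ⇒ keep positive
  Lon: 13.3943′ = 0.223238°; total 74.223238
  W ⇒ negate
Point 2:
  Lat: 45.1′ = 0.751667°; total 39.751667
  N ⇒ keep positive
  λ: 58.713′ = 0.978550°; total 139.978550
  E ⇒ keep positive
Point 3:
  Lat: 30 + 28.848/60 = 30.480800
  S → negative
  Longitude: 13.4365′ = 0.223942°; total 92.223942
  W ⇒ negate
Point 4:
  Lat: 10.8042′ = 0.180070°; total 7.180070
  S ⇒ negate
  Lon: 43.939′ = 0.732317°; total 128.732317
  W ⇒ negate
Point 5:
  Lat: 5.759′ = 0.095983°; total 89.095983
  S → negative
  Lon: 124 + 51.68/60 = 124.861333
  E ⇒ keep positive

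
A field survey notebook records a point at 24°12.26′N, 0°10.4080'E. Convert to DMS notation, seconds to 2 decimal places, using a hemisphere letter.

φ: 12.26000′ → 12′ and 0.26000 × 60 = 15.6000″
Lon: fractional minutes 0.40800 × 60 = 24.4800″

24°12′15.60″ N, 0°10′24.48″ E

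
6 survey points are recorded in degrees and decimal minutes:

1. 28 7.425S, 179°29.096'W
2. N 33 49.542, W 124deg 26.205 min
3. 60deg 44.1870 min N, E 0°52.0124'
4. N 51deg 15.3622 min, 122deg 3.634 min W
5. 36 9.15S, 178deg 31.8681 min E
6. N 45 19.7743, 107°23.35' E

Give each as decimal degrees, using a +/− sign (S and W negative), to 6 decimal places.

Point 1:
  φ: 7.425′ = 0.123750°; total 28.1237500
  S ⇒ negate
  Lon: 29.096′ = 0.484933°; total 179.4849333
  hemisphere W, so the sign is −
Point 2:
  φ: 33 + 49.542/60 = 33.8257000
  N ⇒ keep positive
  λ: 26.205′ = 0.436750°; total 124.4367500
  hemisphere W, so the sign is −
Point 3:
  Lat: 44.187′ = 0.736450°; total 60.7364500
  N ⇒ keep positive
  λ: 0 + 52.0124/60 = 0.8668733
  E ⇒ keep positive
Point 4:
  Lat: 15.3622′ = 0.256037°; total 51.2560367
  N ⇒ keep positive
  Longitude: 3.634′ = 0.060567°; total 122.0605667
  hemisphere W, so the sign is −
Point 5:
  φ: 36 + 9.15/60 = 36.1525000
  S ⇒ negate
  Lon: 31.8681′ = 0.531135°; total 178.5311350
  E → positive
Point 6:
  φ: 19.7743′ = 0.329572°; total 45.3295717
  N ⇒ keep positive
  Lon: 107 + 23.35/60 = 107.3891667
  E ⇒ keep positive

1. -28.123750, -179.484933
2. 33.825700, -124.436750
3. 60.736450, 0.866873
4. 51.256037, -122.060567
5. -36.152500, 178.531135
6. 45.329572, 107.389167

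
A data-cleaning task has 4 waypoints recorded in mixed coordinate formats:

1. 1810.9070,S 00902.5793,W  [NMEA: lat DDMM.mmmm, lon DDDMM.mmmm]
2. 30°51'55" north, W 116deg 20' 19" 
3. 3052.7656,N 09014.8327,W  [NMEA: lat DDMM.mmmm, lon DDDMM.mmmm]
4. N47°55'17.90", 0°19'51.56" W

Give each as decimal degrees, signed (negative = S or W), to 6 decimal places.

1. -18.181783, -9.042988
2. 30.865278, -116.338611
3. 30.879427, -90.247212
4. 47.921639, -0.330989

Point 1:
  Lat: split at 2 digits → 18° and 10.907′; 18 + 10.907/60 = 18.1817833
  S ⇒ negate
  λ: degrees = first 3 digits = 9, minutes = 2.5793; 9 + 2.5793/60 = 9.0429883
  W → negative
Point 2:
  φ: 30 + 51/60 + 55/3600 = 30.8652778
  N ⇒ keep positive
  Lon: 116° + 20/60 + 19/3600 = 116 + 0.333333 + 0.005278 = 116.3386111
  W ⇒ negate
Point 3:
  Lat: split at 2 digits → 30° and 52.7656′; 30 + 52.7656/60 = 30.8794267
  N ⇒ keep positive
  Longitude: split at 3 digits → 090° and 14.8327′; 90 + 14.8327/60 = 90.2472117
  W ⇒ negate
Point 4:
  φ: 47° + 55/60 + 17.9/3600 = 47 + 0.916667 + 0.004972 = 47.9216389
  N → positive
  λ: 0° + 19/60 + 51.56/3600 = 0 + 0.316667 + 0.014322 = 0.3309889
  hemisphere W, so the sign is −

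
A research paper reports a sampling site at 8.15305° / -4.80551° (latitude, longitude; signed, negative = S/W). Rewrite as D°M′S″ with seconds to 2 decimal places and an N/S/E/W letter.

8°09′10.98″ N, 4°48′19.84″ W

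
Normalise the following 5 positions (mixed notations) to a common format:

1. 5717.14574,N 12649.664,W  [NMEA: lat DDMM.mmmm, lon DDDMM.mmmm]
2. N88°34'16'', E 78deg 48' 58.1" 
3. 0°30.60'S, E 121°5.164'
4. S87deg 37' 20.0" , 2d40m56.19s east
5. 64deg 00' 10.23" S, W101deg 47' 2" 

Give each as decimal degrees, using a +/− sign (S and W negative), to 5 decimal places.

1. 57.28576, -126.82773
2. 88.57111, 78.81614
3. -0.51000, 121.08607
4. -87.62222, 2.68228
5. -64.00284, -101.78389

Point 1:
  φ: degrees = first 2 digits = 57, minutes = 17.14574; 57 + 17.14574/60 = 57.285762
  N → positive
  Lon: split at 3 digits → 126° and 49.664′; 126 + 49.664/60 = 126.827733
  W → negative
Point 2:
  φ: 88 + 34/60 + 16/3600 = 88.571111
  N ⇒ keep positive
  Lon: 78 + 48/60 + 58.1/3600 = 78.816139
  E → positive
Point 3:
  Lat: 30.6′ = 0.510000°; total 0.510000
  S ⇒ negate
  Longitude: 5.164′ = 0.086067°; total 121.086067
  E → positive
Point 4:
  Lat: 87 + 37/60 + 20/3600 = 87.622222
  hemisphere S, so the sign is −
  Lon: 2° + 40/60 + 56.19/3600 = 2 + 0.666667 + 0.015608 = 2.682275
  E → positive
Point 5:
  Latitude: 64 + 0/60 + 10.23/3600 = 64.002842
  S → negative
  Lon: 101 + 47/60 + 2/3600 = 101.783889
  hemisphere W, so the sign is −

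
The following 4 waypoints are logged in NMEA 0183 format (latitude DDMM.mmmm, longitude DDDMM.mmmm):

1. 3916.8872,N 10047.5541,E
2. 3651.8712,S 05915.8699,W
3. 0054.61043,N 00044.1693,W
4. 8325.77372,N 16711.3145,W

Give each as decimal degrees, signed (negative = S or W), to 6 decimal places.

Point 1:
  Latitude: degrees = first 2 digits = 39, minutes = 16.8872; 39 + 16.8872/60 = 39.2814533
  N → positive
  Longitude: split at 3 digits → 100° and 47.5541′; 100 + 47.5541/60 = 100.7925683
  E ⇒ keep positive
Point 2:
  φ: split at 2 digits → 36° and 51.8712′; 36 + 51.8712/60 = 36.8645200
  S ⇒ negate
  Lon: degrees = first 3 digits = 59, minutes = 15.8699; 59 + 15.8699/60 = 59.2644983
  W → negative
Point 3:
  φ: degrees = first 2 digits = 0, minutes = 54.61043; 0 + 54.61043/60 = 0.9101738
  N → positive
  Lon: degrees = first 3 digits = 0, minutes = 44.1693; 0 + 44.1693/60 = 0.7361550
  W ⇒ negate
Point 4:
  φ: degrees = first 2 digits = 83, minutes = 25.77372; 83 + 25.77372/60 = 83.4295620
  N ⇒ keep positive
  Longitude: split at 3 digits → 167° and 11.3145′; 167 + 11.3145/60 = 167.1885750
  W → negative

1. 39.281453, 100.792568
2. -36.864520, -59.264498
3. 0.910174, -0.736155
4. 83.429562, -167.188575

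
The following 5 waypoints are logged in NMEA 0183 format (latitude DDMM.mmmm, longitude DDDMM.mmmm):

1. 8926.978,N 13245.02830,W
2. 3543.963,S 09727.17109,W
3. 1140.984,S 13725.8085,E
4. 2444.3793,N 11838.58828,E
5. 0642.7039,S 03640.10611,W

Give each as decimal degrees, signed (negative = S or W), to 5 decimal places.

1. 89.44963, -132.75047
2. -35.73272, -97.45285
3. -11.68307, 137.43014
4. 24.73966, 118.64314
5. -6.71173, -36.66844

Point 1:
  Lat: split at 2 digits → 89° and 26.978′; 89 + 26.978/60 = 89.449633
  N → positive
  Lon: split at 3 digits → 132° and 45.0283′; 132 + 45.0283/60 = 132.750472
  W ⇒ negate
Point 2:
  Latitude: split at 2 digits → 35° and 43.963′; 35 + 43.963/60 = 35.732717
  S → negative
  Longitude: split at 3 digits → 097° and 27.17109′; 97 + 27.17109/60 = 97.452852
  W ⇒ negate
Point 3:
  Latitude: degrees = first 2 digits = 11, minutes = 40.984; 11 + 40.984/60 = 11.683067
  S ⇒ negate
  Lon: degrees = first 3 digits = 137, minutes = 25.8085; 137 + 25.8085/60 = 137.430142
  E ⇒ keep positive
Point 4:
  Lat: split at 2 digits → 24° and 44.3793′; 24 + 44.3793/60 = 24.739655
  N → positive
  λ: degrees = first 3 digits = 118, minutes = 38.58828; 118 + 38.58828/60 = 118.643138
  E → positive
Point 5:
  φ: degrees = first 2 digits = 6, minutes = 42.7039; 6 + 42.7039/60 = 6.711732
  S ⇒ negate
  Lon: degrees = first 3 digits = 36, minutes = 40.10611; 36 + 40.10611/60 = 36.668435
  hemisphere W, so the sign is −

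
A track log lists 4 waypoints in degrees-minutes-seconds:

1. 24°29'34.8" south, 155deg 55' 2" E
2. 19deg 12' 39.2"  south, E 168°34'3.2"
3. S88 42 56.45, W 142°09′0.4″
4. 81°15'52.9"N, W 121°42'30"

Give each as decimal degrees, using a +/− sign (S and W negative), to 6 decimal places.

1. -24.493000, 155.917222
2. -19.210889, 168.567556
3. -88.715681, -142.150111
4. 81.264694, -121.708333

Point 1:
  φ: 29′ + 34.8″ = 29.58000′; 24 + 29.58000/60 = 24.4930000
  S → negative
  λ: 55′ + 2″ = 55.03333′; 155 + 55.03333/60 = 155.9172222
  E ⇒ keep positive
Point 2:
  Lat: 12′ + 39.2″ = 12.65333′; 19 + 12.65333/60 = 19.2108889
  S ⇒ negate
  Lon: 168° + 34/60 + 3.2/3600 = 168 + 0.566667 + 0.000889 = 168.5675556
  E → positive
Point 3:
  φ: 42′ + 56.45″ = 42.94083′; 88 + 42.94083/60 = 88.7156806
  S → negative
  Longitude: 142° + 9/60 + 0.4/3600 = 142 + 0.150000 + 0.000111 = 142.1501111
  hemisphere W, so the sign is −
Point 4:
  Latitude: 81° + 15/60 + 52.9/3600 = 81 + 0.250000 + 0.014694 = 81.2646944
  N → positive
  λ: 121° + 42/60 + 30/3600 = 121 + 0.700000 + 0.008333 = 121.7083333
  W → negative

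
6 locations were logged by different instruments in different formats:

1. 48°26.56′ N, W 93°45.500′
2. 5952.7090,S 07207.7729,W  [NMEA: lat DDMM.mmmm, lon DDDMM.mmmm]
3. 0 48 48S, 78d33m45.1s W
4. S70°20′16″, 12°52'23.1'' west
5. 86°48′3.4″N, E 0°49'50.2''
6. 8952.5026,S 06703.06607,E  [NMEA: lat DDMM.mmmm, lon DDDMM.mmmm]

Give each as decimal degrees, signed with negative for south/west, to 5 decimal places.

1. 48.44267, -93.75833
2. -59.87848, -72.12955
3. -0.81333, -78.56253
4. -70.33778, -12.87308
5. 86.80094, 0.83061
6. -89.87504, 67.05110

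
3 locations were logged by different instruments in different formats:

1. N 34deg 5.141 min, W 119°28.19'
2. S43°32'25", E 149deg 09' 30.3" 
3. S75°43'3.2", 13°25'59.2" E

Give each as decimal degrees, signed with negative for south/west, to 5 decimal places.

1. 34.08568, -119.46983
2. -43.54028, 149.15842
3. -75.71756, 13.43311

Point 1:
  φ: 5.141′ = 0.085683°; total 34.085683
  N ⇒ keep positive
  Longitude: 119 + 28.19/60 = 119.469833
  hemisphere W, so the sign is −
Point 2:
  Latitude: 43 + 32/60 + 25/3600 = 43.540278
  S ⇒ negate
  Lon: 9′ + 30.3″ = 9.50500′; 149 + 9.50500/60 = 149.158417
  E ⇒ keep positive
Point 3:
  Latitude: 75 + 43/60 + 3.2/3600 = 75.717556
  S ⇒ negate
  Lon: 13° + 25/60 + 59.2/3600 = 13 + 0.416667 + 0.016444 = 13.433111
  E → positive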